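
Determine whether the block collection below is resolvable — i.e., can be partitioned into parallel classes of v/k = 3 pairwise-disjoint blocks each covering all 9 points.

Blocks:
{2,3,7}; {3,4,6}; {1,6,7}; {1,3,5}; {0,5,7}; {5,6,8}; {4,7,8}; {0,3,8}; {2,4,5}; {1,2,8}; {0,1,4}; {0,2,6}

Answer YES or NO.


v = 9, block size k = 3, number of blocks = 12.
For resolvability, blocks must partition into parallel classes of size v/k = 3.
Total blocks must therefore be a multiple of 3: 12 = 3·4 + 0 ⇒ divisible ✓.
Greedy packing gives 4 candidate class(es). Each should be a full parallel class (size 3, covers all 9 points).
  Class 1 (3 blocks): {2,3,7}; {5,6,8}; {0,1,4}. Points covered: [0, 1, 2, 3, 4, 5, 6, 7, 8].
  Class 2 (3 blocks): {3,4,6}; {0,5,7}; {1,2,8}. Points covered: [0, 1, 2, 3, 4, 5, 6, 7, 8].
  Class 3 (3 blocks): {1,6,7}; {0,3,8}; {2,4,5}. Points covered: [0, 1, 2, 3, 4, 5, 6, 7, 8].
  Class 4 (3 blocks): {1,3,5}; {4,7,8}; {0,2,6}. Points covered: [0, 1, 2, 3, 4, 5, 6, 7, 8].
All classes full (size 3)? YES. All classes cover every point? YES.
Resolvable? YES.

YES


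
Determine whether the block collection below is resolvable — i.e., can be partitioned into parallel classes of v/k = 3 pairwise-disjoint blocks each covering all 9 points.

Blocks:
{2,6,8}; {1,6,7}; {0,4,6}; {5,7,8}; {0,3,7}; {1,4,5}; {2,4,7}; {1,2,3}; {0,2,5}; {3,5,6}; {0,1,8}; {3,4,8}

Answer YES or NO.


v = 9, block size k = 3, number of blocks = 12.
For resolvability, blocks must partition into parallel classes of size v/k = 3.
Total blocks must therefore be a multiple of 3: 12 = 3·4 + 0 ⇒ divisible ✓.
Greedy packing gives 4 candidate class(es). Each should be a full parallel class (size 3, covers all 9 points).
  Class 1 (3 blocks): {2,6,8}; {0,3,7}; {1,4,5}. Points covered: [0, 1, 2, 3, 4, 5, 6, 7, 8].
  Class 2 (3 blocks): {1,6,7}; {0,2,5}; {3,4,8}. Points covered: [0, 1, 2, 3, 4, 5, 6, 7, 8].
  Class 3 (3 blocks): {0,4,6}; {5,7,8}; {1,2,3}. Points covered: [0, 1, 2, 3, 4, 5, 6, 7, 8].
  Class 4 (3 blocks): {2,4,7}; {3,5,6}; {0,1,8}. Points covered: [0, 1, 2, 3, 4, 5, 6, 7, 8].
All classes full (size 3)? YES. All classes cover every point? YES.
Resolvable? YES.

YES


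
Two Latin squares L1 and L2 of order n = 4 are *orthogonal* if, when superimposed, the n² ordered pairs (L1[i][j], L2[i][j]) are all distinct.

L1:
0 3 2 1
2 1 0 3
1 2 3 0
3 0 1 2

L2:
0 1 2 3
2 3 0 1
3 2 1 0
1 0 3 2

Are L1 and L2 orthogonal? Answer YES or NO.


Form the n² = 16 superimposed pairs (L1[i][j], L2[i][j]), row by row (rows and columns indexed from 0):
row 0: (0,0) (3,1) (2,2) (1,3)
row 1: (2,2) (1,3) (0,0) (3,1)
row 2: (1,3) (2,2) (3,1) (0,0)
row 3: (3,1) (0,0) (1,3) (2,2)
Orthogonality requires all 16 pairs distinct.
But the pair (2,2) repeats: cell (0,2) has L1 = 2, L2 = 2, and cell (1,0) has L1 = 2, L2 = 2.
A repeated pair means some other pair never occurs (only 4 distinct pairs out of 16), so the squares are not orthogonal.
Conclusion: NO.

NO


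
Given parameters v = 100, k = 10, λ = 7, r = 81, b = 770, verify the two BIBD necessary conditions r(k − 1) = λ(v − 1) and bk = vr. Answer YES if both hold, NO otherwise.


Condition (i): r(k − 1) = 81·9 = 729; λ(v − 1) = 7·99 = 693. Match? NO.
Condition (ii): bk = 770·10 = 7700; vr = 100·81 = 8100. Match? NO.
Both conditions hold? NO.

NO


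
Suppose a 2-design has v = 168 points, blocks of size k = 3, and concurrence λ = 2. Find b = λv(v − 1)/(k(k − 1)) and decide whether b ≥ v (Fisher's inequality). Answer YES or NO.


b = λv(v − 1)/(k(k − 1)) = 2·168·167/(3·2) = 56112/6 = 9352.
Compare with v = 168: b ≥ v, so Fisher's inequality holds.

YES


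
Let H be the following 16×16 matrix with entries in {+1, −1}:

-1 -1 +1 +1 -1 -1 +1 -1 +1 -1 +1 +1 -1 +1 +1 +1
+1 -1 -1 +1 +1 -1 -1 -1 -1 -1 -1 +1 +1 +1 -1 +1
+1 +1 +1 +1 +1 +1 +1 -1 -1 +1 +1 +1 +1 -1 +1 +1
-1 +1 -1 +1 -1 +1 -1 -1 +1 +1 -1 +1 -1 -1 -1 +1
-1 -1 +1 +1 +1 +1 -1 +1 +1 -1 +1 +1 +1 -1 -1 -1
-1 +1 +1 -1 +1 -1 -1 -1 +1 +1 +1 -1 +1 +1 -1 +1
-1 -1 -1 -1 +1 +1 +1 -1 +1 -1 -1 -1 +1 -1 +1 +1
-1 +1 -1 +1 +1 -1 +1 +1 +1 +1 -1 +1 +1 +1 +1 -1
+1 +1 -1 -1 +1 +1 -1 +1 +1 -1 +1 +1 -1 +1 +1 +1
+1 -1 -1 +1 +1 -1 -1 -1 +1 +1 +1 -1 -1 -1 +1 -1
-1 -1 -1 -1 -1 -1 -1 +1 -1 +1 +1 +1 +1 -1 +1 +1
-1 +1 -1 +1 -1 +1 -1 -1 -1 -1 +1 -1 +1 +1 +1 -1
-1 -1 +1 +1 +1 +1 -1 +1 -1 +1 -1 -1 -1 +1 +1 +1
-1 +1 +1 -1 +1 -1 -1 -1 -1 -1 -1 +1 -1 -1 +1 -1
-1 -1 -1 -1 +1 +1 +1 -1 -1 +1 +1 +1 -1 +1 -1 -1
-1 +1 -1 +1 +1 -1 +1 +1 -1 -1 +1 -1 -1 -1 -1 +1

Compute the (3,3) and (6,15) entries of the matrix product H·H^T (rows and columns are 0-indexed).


Row 3 of H: [-1, 1, -1, 1, -1, 1, -1, -1, 1, 1, -1, 1, -1, -1, -1, 1].
Row 6 of H: [-1, -1, -1, -1, 1, 1, 1, -1, 1, -1, -1, -1, 1, -1, 1, 1].
Row 15 of H: [-1, 1, -1, 1, 1, -1, 1, 1, -1, -1, 1, -1, -1, -1, -1, 1].
(H·H^T)[3][3] = Σ_j H[3][j]·H[3][j] = (-1)² + (1)² + (-1)² + (1)² + (-1)² + (1)² + (-1)² + (-1)² + (1)² + (1)² + (-1)² + (1)² + (-1)² + (-1)² + (-1)² + (1)² = 1 + 1 + 1 + 1 + 1 + 1 + 1 + 1 + 1 + 1 + 1 + 1 + 1 + 1 + 1 + 1 = 16.
(H·H^T)[6][15] = Σ_j H[6][j]·H[15][j] = (-1)·(-1) + (-1)·(1) + (-1)·(-1) + (-1)·(1) + (1)·(1) + (1)·(-1) + (1)·(1) + (-1)·(1) + (1)·(-1) + (-1)·(-1) + (-1)·(1) + (-1)·(-1) + (1)·(-1) + (-1)·(-1) + (1)·(-1) + (1)·(1) = 1 + -1 + 1 + -1 + 1 + -1 + 1 + -1 + -1 + 1 + -1 + 1 + -1 + 1 + -1 + 1 = 0.
So rows 6 and 15 are orthogonal; the diagonal entry equals n = 16.

(3,3) entry = 16; (6,15) entry = 0.


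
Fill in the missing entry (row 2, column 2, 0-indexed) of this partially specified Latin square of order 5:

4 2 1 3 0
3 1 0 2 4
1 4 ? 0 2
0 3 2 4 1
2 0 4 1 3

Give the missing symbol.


Row 2 contains symbols [0, 1, 2, 4] — missing [3].
Column 2 contains symbols [0, 1, 2, 4] — missing [3].
The missing symbol must appear in both missing sets; intersection = [3].
Therefore the hidden value is 3.

Missing value = 3.


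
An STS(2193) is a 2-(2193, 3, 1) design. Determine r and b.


An STS(v) is a 2-(v, 3, 1) BIBD: block size k = 3, λ = 1.
Replication: r(k − 1) = λ(v − 1) ⇒ r·2 = 2193 − 1 = 2192 ⇒ r = 1096.
Block count: b = v(v − 1)/6 = 2193·2192/6 = 4807056/6 = 801176.

r = 1096, b = 801176.


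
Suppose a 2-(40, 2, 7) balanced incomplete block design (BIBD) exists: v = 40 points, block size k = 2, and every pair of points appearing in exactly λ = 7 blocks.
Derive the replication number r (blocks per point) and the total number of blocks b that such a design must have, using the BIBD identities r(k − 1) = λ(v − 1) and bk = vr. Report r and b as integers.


Any 2-(v, k, λ) BIBD satisfies two necessary conditions:
  (i)  Each point sits in r blocks, and counting incidences through any fixed point gives r(k − 1) = λ(v − 1), so r = λ(v − 1)/(k − 1).
  (ii) Total incidences bk = vr, so b = vr/k.
Step 1: r = λ(v − 1)/(k − 1) = 7·(40 − 1)/(2 − 1) = 7·39/1 = 273/1 = 273.
Step 2: b = vr/k = 40·273/2 = 10920/2 = 5460.
Check integrality: r = 273 ∈ Z ✓, b = 5460 ∈ Z ✓.
(These identities are necessary conditions: they determine r and b for any design with these parameters, but do not by themselves prove that one exists.)

r = 273, b = 5460.


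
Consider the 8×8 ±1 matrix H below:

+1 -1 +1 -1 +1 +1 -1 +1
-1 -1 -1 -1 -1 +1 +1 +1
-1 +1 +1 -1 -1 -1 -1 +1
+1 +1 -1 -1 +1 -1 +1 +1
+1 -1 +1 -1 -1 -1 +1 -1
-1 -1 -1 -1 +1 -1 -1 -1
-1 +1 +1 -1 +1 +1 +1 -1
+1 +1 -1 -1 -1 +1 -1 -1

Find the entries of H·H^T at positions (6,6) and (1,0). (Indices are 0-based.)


Row 0 of H: [1, -1, 1, -1, 1, 1, -1, 1].
Row 1 of H: [-1, -1, -1, -1, -1, 1, 1, 1].
Row 6 of H: [-1, 1, 1, -1, 1, 1, 1, -1].
(H·H^T)[6][6] = Σ_j H[6][j]·H[6][j] = (-1)² + (1)² + (1)² + (-1)² + (1)² + (1)² + (1)² + (-1)² = 1 + 1 + 1 + 1 + 1 + 1 + 1 + 1 = 8.
(H·H^T)[1][0] = Σ_j H[1][j]·H[0][j] = (-1)·(1) + (-1)·(-1) + (-1)·(1) + (-1)·(-1) + (-1)·(1) + (1)·(1) + (1)·(-1) + (1)·(1) = -1 + 1 + -1 + 1 + -1 + 1 + -1 + 1 = 0.
So rows 1 and 0 are orthogonal; the diagonal entry equals n = 8.

(6,6) entry = 8; (1,0) entry = 0.


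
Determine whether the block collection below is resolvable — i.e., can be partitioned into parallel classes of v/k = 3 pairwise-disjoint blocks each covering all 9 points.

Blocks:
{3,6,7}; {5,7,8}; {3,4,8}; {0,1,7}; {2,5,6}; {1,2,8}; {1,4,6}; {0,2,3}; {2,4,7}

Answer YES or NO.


v = 9, block size k = 3, number of blocks = 9.
For resolvability, blocks must partition into parallel classes of size v/k = 3.
Total blocks must therefore be a multiple of 3: 9 = 3·3 + 0 ⇒ divisible ✓.
Consider block {3,6,7}. The only other block(s) in the collection disjoint from it are {1,2,8} — just 1 block(s). Any parallel class containing {3,6,7} would need 2 other blocks each disjoint from it, so no parallel class of size 3 can contain {3,6,7}.
Since every block must belong to some parallel class in a resolution, the collection cannot be partitioned into parallel classes.
Resolvable? NO.

NO


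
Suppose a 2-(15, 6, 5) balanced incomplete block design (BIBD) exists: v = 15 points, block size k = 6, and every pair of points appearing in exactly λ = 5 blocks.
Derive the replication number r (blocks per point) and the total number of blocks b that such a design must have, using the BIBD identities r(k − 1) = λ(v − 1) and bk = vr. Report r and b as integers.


Any 2-(v, k, λ) BIBD satisfies two necessary conditions:
  (i)  Each point sits in r blocks, and counting incidences through any fixed point gives r(k − 1) = λ(v − 1), so r = λ(v − 1)/(k − 1).
  (ii) Total incidences bk = vr, so b = vr/k.
Step 1: r = λ(v − 1)/(k − 1) = 5·(15 − 1)/(6 − 1) = 5·14/5 = 70/5 = 14.
Step 2: b = vr/k = 15·14/6 = 210/6 = 35.
Check integrality: r = 14 ∈ Z ✓, b = 35 ∈ Z ✓.
(These identities are necessary conditions: they determine r and b for any design with these parameters, but do not by themselves prove that one exists.)

r = 14, b = 35.


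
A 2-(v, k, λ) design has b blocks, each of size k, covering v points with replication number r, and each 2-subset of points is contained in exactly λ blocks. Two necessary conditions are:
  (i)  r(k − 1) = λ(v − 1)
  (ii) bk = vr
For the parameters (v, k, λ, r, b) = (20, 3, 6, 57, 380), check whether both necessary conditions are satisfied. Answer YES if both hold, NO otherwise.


Condition (i): r(k − 1) = 57·2 = 114; λ(v − 1) = 6·19 = 114. Match? YES.
Condition (ii): bk = 380·3 = 1140; vr = 20·57 = 1140. Match? YES.
Both conditions hold? YES.

YES


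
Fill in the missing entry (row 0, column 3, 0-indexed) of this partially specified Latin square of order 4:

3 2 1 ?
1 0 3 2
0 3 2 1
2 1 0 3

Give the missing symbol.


Row 0 contains symbols [1, 2, 3] — missing [0].
Column 3 contains symbols [1, 2, 3] — missing [0].
The missing symbol must appear in both missing sets; intersection = [0].
Therefore the hidden value is 0.

Missing value = 0.


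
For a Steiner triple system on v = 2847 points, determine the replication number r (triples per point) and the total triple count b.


An STS(v) is a 2-(v, 3, 1) BIBD: block size k = 3, λ = 1.
Replication: r(k − 1) = λ(v − 1) ⇒ r·2 = 2847 − 1 = 2846 ⇒ r = 1423.
Block count: bk = vr ⇒ b·3 = 2847·1423 = 4051281 ⇒ b = 1350427.
(Check via b = v(v − 1)/6 = 2847·2846/6 = 8102562/6 = 1350427.)

r = 1423, b = 1350427.


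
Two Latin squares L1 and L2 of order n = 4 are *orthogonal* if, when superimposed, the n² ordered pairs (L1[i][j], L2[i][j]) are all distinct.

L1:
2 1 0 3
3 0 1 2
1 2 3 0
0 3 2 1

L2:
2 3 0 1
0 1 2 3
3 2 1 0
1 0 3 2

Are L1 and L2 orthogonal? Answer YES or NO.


Form the n² = 16 superimposed pairs (L1[i][j], L2[i][j]), row by row (rows and columns indexed from 0):
row 0: (2,2) (1,3) (0,0) (3,1)
row 1: (3,0) (0,1) (1,2) (2,3)
row 2: (1,3) (2,2) (3,1) (0,0)
row 3: (0,1) (3,0) (2,3) (1,2)
Orthogonality requires all 16 pairs distinct.
But the pair (1,3) repeats: cell (0,1) has L1 = 1, L2 = 3, and cell (2,0) has L1 = 1, L2 = 3.
A repeated pair means some other pair never occurs (only 8 distinct pairs out of 16), so the squares are not orthogonal.
Conclusion: NO.

NO


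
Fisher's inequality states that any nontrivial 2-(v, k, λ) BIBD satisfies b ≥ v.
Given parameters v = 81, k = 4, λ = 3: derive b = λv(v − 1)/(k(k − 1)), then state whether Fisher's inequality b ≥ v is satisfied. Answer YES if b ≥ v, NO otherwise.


b = λv(v − 1)/(k(k − 1)) = 3·81·80/(4·3) = 19440/12 = 1620.
Compare with v = 81: b ≥ v, so Fisher's inequality holds.

YES


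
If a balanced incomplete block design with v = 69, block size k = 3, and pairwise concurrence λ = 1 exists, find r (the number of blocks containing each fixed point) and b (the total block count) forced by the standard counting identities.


Any 2-(v, k, λ) BIBD satisfies two necessary conditions:
  (i)  Each point sits in r blocks, and counting incidences through any fixed point gives r(k − 1) = λ(v − 1), so r = λ(v − 1)/(k − 1).
  (ii) Total incidences bk = vr, so b = vr/k.
Step 1: r = λ(v − 1)/(k − 1) = 1·(69 − 1)/(3 − 1) = 1·68/2 = 68/2 = 34.
Step 2: b = vr/k = 69·34/3 = 2346/3 = 782.
Check integrality: r = 34 ∈ Z ✓, b = 782 ∈ Z ✓.
(These identities are necessary conditions: they determine r and b for any design with these parameters, but do not by themselves prove that one exists.)

r = 34, b = 782.


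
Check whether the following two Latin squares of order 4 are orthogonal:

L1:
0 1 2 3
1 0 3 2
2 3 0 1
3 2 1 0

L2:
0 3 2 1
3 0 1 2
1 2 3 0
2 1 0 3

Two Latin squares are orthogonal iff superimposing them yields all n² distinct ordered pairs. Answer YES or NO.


Form the n² = 16 superimposed pairs (L1[i][j], L2[i][j]), row by row (rows and columns indexed from 0):
row 0: (0,0) (1,3) (2,2) (3,1)
row 1: (1,3) (0,0) (3,1) (2,2)
row 2: (2,1) (3,2) (0,3) (1,0)
row 3: (3,2) (2,1) (1,0) (0,3)
Orthogonality requires all 16 pairs distinct.
But the pair (1,3) repeats: cell (0,1) has L1 = 1, L2 = 3, and cell (1,0) has L1 = 1, L2 = 3.
A repeated pair means some other pair never occurs (only 8 distinct pairs out of 16), so the squares are not orthogonal.
Conclusion: NO.

NO


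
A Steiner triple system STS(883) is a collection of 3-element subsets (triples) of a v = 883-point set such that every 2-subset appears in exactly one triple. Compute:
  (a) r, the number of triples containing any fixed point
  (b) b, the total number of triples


An STS(v) is a 2-(v, 3, 1) BIBD: block size k = 3, λ = 1.
Replication: r(k − 1) = λ(v − 1) ⇒ r·2 = 883 − 1 = 882 ⇒ r = 441.
Block count: bk = vr ⇒ b·3 = 883·441 = 389403 ⇒ b = 129801.
(Check via b = v(v − 1)/6 = 883·882/6 = 778806/6 = 129801.)

r = 441, b = 129801.


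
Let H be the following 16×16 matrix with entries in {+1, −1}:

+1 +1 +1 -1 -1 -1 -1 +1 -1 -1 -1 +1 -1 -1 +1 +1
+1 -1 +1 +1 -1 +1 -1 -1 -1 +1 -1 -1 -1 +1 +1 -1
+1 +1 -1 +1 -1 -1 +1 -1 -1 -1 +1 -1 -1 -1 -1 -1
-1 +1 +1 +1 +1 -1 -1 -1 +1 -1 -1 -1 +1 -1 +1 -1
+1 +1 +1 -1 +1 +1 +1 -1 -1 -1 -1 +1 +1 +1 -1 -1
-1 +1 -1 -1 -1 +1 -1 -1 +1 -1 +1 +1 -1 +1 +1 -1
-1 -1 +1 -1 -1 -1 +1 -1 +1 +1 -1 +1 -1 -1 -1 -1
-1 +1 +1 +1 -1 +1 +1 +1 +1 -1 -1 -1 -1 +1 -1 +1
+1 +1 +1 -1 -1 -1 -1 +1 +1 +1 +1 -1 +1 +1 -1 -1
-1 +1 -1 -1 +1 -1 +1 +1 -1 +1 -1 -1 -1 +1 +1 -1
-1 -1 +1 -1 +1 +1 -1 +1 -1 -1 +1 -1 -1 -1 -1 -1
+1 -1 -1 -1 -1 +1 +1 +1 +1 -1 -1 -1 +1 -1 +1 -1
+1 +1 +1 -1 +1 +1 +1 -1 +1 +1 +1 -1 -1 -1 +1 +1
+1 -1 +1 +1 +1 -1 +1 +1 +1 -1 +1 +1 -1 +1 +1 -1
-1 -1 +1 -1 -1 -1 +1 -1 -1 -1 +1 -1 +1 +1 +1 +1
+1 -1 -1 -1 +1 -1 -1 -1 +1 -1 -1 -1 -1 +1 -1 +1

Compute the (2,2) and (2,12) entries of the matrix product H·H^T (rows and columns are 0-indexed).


Row 2 of H: [1, 1, -1, 1, -1, -1, 1, -1, -1, -1, 1, -1, -1, -1, -1, -1].
Row 12 of H: [1, 1, 1, -1, 1, 1, 1, -1, 1, 1, 1, -1, -1, -1, 1, 1].
(H·H^T)[2][2] = Σ_j H[2][j]·H[2][j] = (1)² + (1)² + (-1)² + (1)² + (-1)² + (-1)² + (1)² + (-1)² + (-1)² + (-1)² + (1)² + (-1)² + (-1)² + (-1)² + (-1)² + (-1)² = 1 + 1 + 1 + 1 + 1 + 1 + 1 + 1 + 1 + 1 + 1 + 1 + 1 + 1 + 1 + 1 = 16.
(H·H^T)[2][12] = Σ_j H[2][j]·H[12][j] = (1)·(1) + (1)·(1) + (-1)·(1) + (1)·(-1) + (-1)·(1) + (-1)·(1) + (1)·(1) + (-1)·(-1) + (-1)·(1) + (-1)·(1) + (1)·(1) + (-1)·(-1) + (-1)·(-1) + (-1)·(-1) + (-1)·(1) + (-1)·(1) = 1 + 1 + -1 + -1 + -1 + -1 + 1 + 1 + -1 + -1 + 1 + 1 + 1 + 1 + -1 + -1 = 0.
So rows 2 and 12 are orthogonal; the diagonal entry equals n = 16.

(2,2) entry = 16; (2,12) entry = 0.


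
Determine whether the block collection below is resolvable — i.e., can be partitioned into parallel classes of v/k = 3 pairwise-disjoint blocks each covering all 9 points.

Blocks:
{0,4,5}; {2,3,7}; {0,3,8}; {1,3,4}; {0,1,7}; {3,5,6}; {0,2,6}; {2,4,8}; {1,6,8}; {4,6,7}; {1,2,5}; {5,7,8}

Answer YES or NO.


v = 9, block size k = 3, number of blocks = 12.
For resolvability, blocks must partition into parallel classes of size v/k = 3.
Total blocks must therefore be a multiple of 3: 12 = 3·4 + 0 ⇒ divisible ✓.
Greedy packing gives 4 candidate class(es). Each should be a full parallel class (size 3, covers all 9 points).
  Class 1 (3 blocks): {0,4,5}; {2,3,7}; {1,6,8}. Points covered: [0, 1, 2, 3, 4, 5, 6, 7, 8].
  Class 2 (3 blocks): {0,3,8}; {4,6,7}; {1,2,5}. Points covered: [0, 1, 2, 3, 4, 5, 6, 7, 8].
  Class 3 (3 blocks): {1,3,4}; {0,2,6}; {5,7,8}. Points covered: [0, 1, 2, 3, 4, 5, 6, 7, 8].
  Class 4 (3 blocks): {0,1,7}; {3,5,6}; {2,4,8}. Points covered: [0, 1, 2, 3, 4, 5, 6, 7, 8].
All classes full (size 3)? YES. All classes cover every point? YES.
Resolvable? YES.

YES


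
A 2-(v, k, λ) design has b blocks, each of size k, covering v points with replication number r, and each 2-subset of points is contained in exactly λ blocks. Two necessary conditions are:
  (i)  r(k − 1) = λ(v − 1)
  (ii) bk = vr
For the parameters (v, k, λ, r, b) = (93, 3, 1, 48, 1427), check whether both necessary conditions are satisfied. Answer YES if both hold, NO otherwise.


Condition (i): r(k − 1) = 48·2 = 96; λ(v − 1) = 1·92 = 92. Match? NO.
Condition (ii): bk = 1427·3 = 4281; vr = 93·48 = 4464. Match? NO.
Both conditions hold? NO.

NO


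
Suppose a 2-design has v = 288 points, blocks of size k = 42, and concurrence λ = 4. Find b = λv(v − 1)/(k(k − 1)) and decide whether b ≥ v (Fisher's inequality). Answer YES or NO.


b = λv(v − 1)/(k(k − 1)) = 4·288·287/(42·41) = 330624/1722 = 192.
Compare with v = 288: b < v, so Fisher's inequality fails.

NO


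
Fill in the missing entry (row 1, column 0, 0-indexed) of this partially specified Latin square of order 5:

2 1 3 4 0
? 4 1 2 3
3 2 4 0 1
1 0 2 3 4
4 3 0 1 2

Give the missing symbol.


Row 1 contains symbols [1, 2, 3, 4] — missing [0].
Column 0 contains symbols [1, 2, 3, 4] — missing [0].
The missing symbol must appear in both missing sets; intersection = [0].
Therefore the hidden value is 0.

Missing value = 0.


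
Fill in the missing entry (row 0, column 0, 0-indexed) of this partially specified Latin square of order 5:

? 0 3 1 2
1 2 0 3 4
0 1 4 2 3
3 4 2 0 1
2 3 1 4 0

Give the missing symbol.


Row 0 contains symbols [0, 1, 2, 3] — missing [4].
Column 0 contains symbols [0, 1, 2, 3] — missing [4].
The missing symbol must appear in both missing sets; intersection = [4].
Therefore the hidden value is 4.

Missing value = 4.


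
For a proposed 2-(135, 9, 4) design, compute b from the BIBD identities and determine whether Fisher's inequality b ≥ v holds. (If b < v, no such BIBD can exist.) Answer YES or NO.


r = λ(v − 1)/(k − 1) = 4·134/8 = 67.
b = vr/k = 135·67/9 = 1005.
Fisher's inequality: b ≥ v ⇔ 1005 ≥ 135? YES.

YES


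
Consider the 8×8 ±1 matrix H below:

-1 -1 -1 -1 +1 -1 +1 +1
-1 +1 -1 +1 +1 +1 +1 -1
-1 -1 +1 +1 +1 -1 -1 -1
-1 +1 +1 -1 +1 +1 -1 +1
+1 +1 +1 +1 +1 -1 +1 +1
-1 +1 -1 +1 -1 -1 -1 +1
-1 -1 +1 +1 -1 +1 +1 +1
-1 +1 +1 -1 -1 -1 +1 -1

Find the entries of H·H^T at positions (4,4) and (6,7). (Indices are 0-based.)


Row 4 of H: [1, 1, 1, 1, 1, -1, 1, 1].
Row 6 of H: [-1, -1, 1, 1, -1, 1, 1, 1].
Row 7 of H: [-1, 1, 1, -1, -1, -1, 1, -1].
(H·H^T)[4][4] = Σ_j H[4][j]·H[4][j] = (1)² + (1)² + (1)² + (1)² + (1)² + (-1)² + (1)² + (1)² = 1 + 1 + 1 + 1 + 1 + 1 + 1 + 1 = 8.
(H·H^T)[6][7] = Σ_j H[6][j]·H[7][j] = (-1)·(-1) + (-1)·(1) + (1)·(1) + (1)·(-1) + (-1)·(-1) + (1)·(-1) + (1)·(1) + (1)·(-1) = 1 + -1 + 1 + -1 + 1 + -1 + 1 + -1 = 0.
So rows 6 and 7 are orthogonal; the diagonal entry equals n = 8.

(4,4) entry = 8; (6,7) entry = 0.


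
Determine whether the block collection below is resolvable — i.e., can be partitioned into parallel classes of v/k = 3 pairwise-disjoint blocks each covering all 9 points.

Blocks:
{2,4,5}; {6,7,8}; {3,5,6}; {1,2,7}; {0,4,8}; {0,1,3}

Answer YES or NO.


v = 9, block size k = 3, number of blocks = 6.
For resolvability, blocks must partition into parallel classes of size v/k = 3.
Total blocks must therefore be a multiple of 3: 6 = 3·2 + 0 ⇒ divisible ✓.
Greedy packing gives 2 candidate class(es). Each should be a full parallel class (size 3, covers all 9 points).
  Class 1 (3 blocks): {2,4,5}; {6,7,8}; {0,1,3}. Points covered: [0, 1, 2, 3, 4, 5, 6, 7, 8].
  Class 2 (3 blocks): {3,5,6}; {1,2,7}; {0,4,8}. Points covered: [0, 1, 2, 3, 4, 5, 6, 7, 8].
All classes full (size 3)? YES. All classes cover every point? YES.
Resolvable? YES.

YES


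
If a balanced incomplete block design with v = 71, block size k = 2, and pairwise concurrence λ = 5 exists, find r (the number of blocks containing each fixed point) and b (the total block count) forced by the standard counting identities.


Any 2-(v, k, λ) BIBD satisfies two necessary conditions:
  (i)  Each point sits in r blocks, and counting incidences through any fixed point gives r(k − 1) = λ(v − 1), so r = λ(v − 1)/(k − 1).
  (ii) Total incidences bk = vr, so b = vr/k.
Step 1: r = λ(v − 1)/(k − 1) = 5·(71 − 1)/(2 − 1) = 5·70/1 = 350/1 = 350.
Step 2: b = vr/k = 71·350/2 = 24850/2 = 12425.
Check integrality: r = 350 ∈ Z ✓, b = 12425 ∈ Z ✓.
(These identities are necessary conditions: they determine r and b for any design with these parameters, but do not by themselves prove that one exists.)

r = 350, b = 12425.


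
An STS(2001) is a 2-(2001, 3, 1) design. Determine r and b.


An STS(v) is a 2-(v, 3, 1) BIBD: block size k = 3, λ = 1.
Replication: r(k − 1) = λ(v − 1) ⇒ r·2 = 2001 − 1 = 2000 ⇒ r = 1000.
Block count: b = v(v − 1)/6 = 2001·2000/6 = 4002000/6 = 667000.

r = 1000, b = 667000.


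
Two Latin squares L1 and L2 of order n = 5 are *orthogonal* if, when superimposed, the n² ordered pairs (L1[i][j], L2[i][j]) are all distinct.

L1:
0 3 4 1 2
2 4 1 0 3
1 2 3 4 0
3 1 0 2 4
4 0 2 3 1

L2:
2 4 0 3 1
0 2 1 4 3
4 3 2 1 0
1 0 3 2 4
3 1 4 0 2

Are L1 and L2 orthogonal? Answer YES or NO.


Form the n² = 25 superimposed pairs (L1[i][j], L2[i][j]), row by row (rows and columns indexed from 0):
row 0: (0,2) (3,4) (4,0) (1,3) (2,1)
row 1: (2,0) (4,2) (1,1) (0,4) (3,3)
row 2: (1,4) (2,3) (3,2) (4,1) (0,0)
row 3: (3,1) (1,0) (0,3) (2,2) (4,4)
row 4: (4,3) (0,1) (2,4) (3,0) (1,2)
Orthogonality requires all 25 pairs distinct.
Check by first coordinate: for each symbol s of L1, list the L2 entries in the n cells where L1 = s; they must all differ.
  L1 = 0: L2 entries (in reading order) 2, 4, 0, 3, 1 — all 5 distinct ✓
  L1 = 1: L2 entries (in reading order) 3, 1, 4, 0, 2 — all 5 distinct ✓
  L1 = 2: L2 entries (in reading order) 1, 0, 3, 2, 4 — all 5 distinct ✓
  L1 = 3: L2 entries (in reading order) 4, 3, 2, 1, 0 — all 5 distinct ✓
  L1 = 4: L2 entries (in reading order) 0, 2, 1, 4, 3 — all 5 distinct ✓
Every symbol of L1 meets every symbol of L2 exactly once, so all 25 pairs are distinct (25 of 25).
Conclusion: YES.

YES


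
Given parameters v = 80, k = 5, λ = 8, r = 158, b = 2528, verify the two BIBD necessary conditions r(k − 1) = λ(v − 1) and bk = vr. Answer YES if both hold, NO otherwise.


Condition (i): r(k − 1) = 158·4 = 632; λ(v − 1) = 8·79 = 632. Match? YES.
Condition (ii): bk = 2528·5 = 12640; vr = 80·158 = 12640. Match? YES.
Both conditions hold? YES.

YES


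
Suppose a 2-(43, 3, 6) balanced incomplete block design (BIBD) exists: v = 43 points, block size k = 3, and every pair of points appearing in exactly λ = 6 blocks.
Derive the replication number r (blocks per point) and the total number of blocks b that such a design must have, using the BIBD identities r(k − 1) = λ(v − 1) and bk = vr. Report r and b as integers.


Any 2-(v, k, λ) BIBD satisfies two necessary conditions:
  (i)  Each point sits in r blocks, and counting incidences through any fixed point gives r(k − 1) = λ(v − 1), so r = λ(v − 1)/(k − 1).
  (ii) Total incidences bk = vr, so b = vr/k.
Step 1: r = λ(v − 1)/(k − 1) = 6·(43 − 1)/(3 − 1) = 6·42/2 = 252/2 = 126.
Step 2: b = vr/k = 43·126/3 = 5418/3 = 1806.
Check integrality: r = 126 ∈ Z ✓, b = 1806 ∈ Z ✓.
(These identities are necessary conditions: they determine r and b for any design with these parameters, but do not by themselves prove that one exists.)

r = 126, b = 1806.


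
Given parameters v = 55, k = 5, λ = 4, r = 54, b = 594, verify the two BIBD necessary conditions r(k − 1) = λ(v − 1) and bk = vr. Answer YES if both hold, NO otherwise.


Condition (i): r(k − 1) = 54·4 = 216; λ(v − 1) = 4·54 = 216. Match? YES.
Condition (ii): bk = 594·5 = 2970; vr = 55·54 = 2970. Match? YES.
Both conditions hold? YES.

YES


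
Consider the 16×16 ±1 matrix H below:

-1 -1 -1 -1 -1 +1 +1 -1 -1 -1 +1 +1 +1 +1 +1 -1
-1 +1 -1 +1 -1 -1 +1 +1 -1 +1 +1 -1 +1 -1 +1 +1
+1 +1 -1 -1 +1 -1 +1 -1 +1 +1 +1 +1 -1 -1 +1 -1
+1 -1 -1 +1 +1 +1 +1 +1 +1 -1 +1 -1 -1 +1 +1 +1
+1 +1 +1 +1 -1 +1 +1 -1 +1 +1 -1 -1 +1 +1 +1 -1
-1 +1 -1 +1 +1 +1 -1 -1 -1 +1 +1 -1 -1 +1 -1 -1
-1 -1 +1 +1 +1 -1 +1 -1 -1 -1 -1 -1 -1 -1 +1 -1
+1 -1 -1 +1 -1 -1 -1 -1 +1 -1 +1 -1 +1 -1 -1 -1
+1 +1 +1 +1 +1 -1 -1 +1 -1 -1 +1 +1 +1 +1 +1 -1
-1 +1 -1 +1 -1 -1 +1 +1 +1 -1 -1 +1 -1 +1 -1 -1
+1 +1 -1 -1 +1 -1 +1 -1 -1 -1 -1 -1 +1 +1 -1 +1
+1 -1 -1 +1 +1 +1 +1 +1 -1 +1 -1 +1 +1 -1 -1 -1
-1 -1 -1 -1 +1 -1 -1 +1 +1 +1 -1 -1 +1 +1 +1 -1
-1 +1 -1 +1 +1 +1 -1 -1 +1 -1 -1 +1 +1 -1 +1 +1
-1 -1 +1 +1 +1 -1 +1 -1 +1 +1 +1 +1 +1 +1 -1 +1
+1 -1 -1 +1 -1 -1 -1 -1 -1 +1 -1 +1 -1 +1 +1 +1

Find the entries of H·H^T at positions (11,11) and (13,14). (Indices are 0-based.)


Row 11 of H: [1, -1, -1, 1, 1, 1, 1, 1, -1, 1, -1, 1, 1, -1, -1, -1].
Row 13 of H: [-1, 1, -1, 1, 1, 1, -1, -1, 1, -1, -1, 1, 1, -1, 1, 1].
Row 14 of H: [-1, -1, 1, 1, 1, -1, 1, -1, 1, 1, 1, 1, 1, 1, -1, 1].
(H·H^T)[11][11] = Σ_j H[11][j]·H[11][j] = (1)² + (-1)² + (-1)² + (1)² + (1)² + (1)² + (1)² + (1)² + (-1)² + (1)² + (-1)² + (1)² + (1)² + (-1)² + (-1)² + (-1)² = 1 + 1 + 1 + 1 + 1 + 1 + 1 + 1 + 1 + 1 + 1 + 1 + 1 + 1 + 1 + 1 = 16.
(H·H^T)[13][14] = Σ_j H[13][j]·H[14][j] = (-1)·(-1) + (1)·(-1) + (-1)·(1) + (1)·(1) + (1)·(1) + (1)·(-1) + (-1)·(1) + (-1)·(-1) + (1)·(1) + (-1)·(1) + (-1)·(1) + (1)·(1) + (1)·(1) + (-1)·(1) + (1)·(-1) + (1)·(1) = 1 + -1 + -1 + 1 + 1 + -1 + -1 + 1 + 1 + -1 + -1 + 1 + 1 + -1 + -1 + 1 = 0.
So rows 13 and 14 are orthogonal; the diagonal entry equals n = 16.

(11,11) entry = 16; (13,14) entry = 0.


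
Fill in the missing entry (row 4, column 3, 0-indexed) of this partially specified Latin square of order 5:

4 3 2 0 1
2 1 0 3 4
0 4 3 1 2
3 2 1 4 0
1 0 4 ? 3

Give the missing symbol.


Row 4 contains symbols [0, 1, 3, 4] — missing [2].
Column 3 contains symbols [0, 1, 3, 4] — missing [2].
The missing symbol must appear in both missing sets; intersection = [2].
Therefore the hidden value is 2.

Missing value = 2.


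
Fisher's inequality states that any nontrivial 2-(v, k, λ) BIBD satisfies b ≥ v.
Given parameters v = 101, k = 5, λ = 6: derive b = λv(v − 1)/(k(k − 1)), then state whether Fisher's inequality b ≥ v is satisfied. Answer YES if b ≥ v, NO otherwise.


b = λv(v − 1)/(k(k − 1)) = 6·101·100/(5·4) = 60600/20 = 3030.
Compare with v = 101: b ≥ v, so Fisher's inequality holds.

YES


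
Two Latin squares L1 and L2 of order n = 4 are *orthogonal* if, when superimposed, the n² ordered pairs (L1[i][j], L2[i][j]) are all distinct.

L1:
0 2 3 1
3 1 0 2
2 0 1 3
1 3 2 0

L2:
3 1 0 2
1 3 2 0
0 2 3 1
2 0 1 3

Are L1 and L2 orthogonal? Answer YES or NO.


Form the n² = 16 superimposed pairs (L1[i][j], L2[i][j]), row by row (rows and columns indexed from 0):
row 0: (0,3) (2,1) (3,0) (1,2)
row 1: (3,1) (1,3) (0,2) (2,0)
row 2: (2,0) (0,2) (1,3) (3,1)
row 3: (1,2) (3,0) (2,1) (0,3)
Orthogonality requires all 16 pairs distinct.
But the pair (2,0) repeats: cell (1,3) has L1 = 2, L2 = 0, and cell (2,0) has L1 = 2, L2 = 0.
A repeated pair means some other pair never occurs (only 8 distinct pairs out of 16), so the squares are not orthogonal.
Conclusion: NO.

NO


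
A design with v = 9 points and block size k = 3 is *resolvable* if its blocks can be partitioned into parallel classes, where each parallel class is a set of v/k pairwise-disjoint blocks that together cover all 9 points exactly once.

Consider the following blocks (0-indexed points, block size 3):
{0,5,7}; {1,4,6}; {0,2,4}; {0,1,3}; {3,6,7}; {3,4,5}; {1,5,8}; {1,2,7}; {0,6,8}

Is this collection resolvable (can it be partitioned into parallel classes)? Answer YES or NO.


v = 9, block size k = 3, number of blocks = 9.
For resolvability, blocks must partition into parallel classes of size v/k = 3.
Total blocks must therefore be a multiple of 3: 9 = 3·3 + 0 ⇒ divisible ✓.
Consider block {0,5,7}. The only other block(s) in the collection disjoint from it are {1,4,6} — just 1 block(s). Any parallel class containing {0,5,7} would need 2 other blocks each disjoint from it, so no parallel class of size 3 can contain {0,5,7}.
Since every block must belong to some parallel class in a resolution, the collection cannot be partitioned into parallel classes.
Resolvable? NO.

NO


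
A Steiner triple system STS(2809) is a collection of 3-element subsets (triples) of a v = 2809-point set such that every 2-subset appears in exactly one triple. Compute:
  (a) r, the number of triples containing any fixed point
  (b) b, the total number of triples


An STS(v) is a 2-(v, 3, 1) BIBD: block size k = 3, λ = 1.
Replication: r(k − 1) = λ(v − 1) ⇒ r·2 = 2809 − 1 = 2808 ⇒ r = 1404.
Block count: bk = vr ⇒ b·3 = 2809·1404 = 3943836 ⇒ b = 1314612.
(Check via b = v(v − 1)/6 = 2809·2808/6 = 7887672/6 = 1314612.)

r = 1404, b = 1314612.


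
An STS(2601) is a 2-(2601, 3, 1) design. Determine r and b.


An STS(v) is a 2-(v, 3, 1) BIBD: block size k = 3, λ = 1.
Replication: r(k − 1) = λ(v − 1) ⇒ r·2 = 2601 − 1 = 2600 ⇒ r = 1300.
Block count: bk = vr ⇒ b·3 = 2601·1300 = 3381300 ⇒ b = 1127100.

r = 1300, b = 1127100.


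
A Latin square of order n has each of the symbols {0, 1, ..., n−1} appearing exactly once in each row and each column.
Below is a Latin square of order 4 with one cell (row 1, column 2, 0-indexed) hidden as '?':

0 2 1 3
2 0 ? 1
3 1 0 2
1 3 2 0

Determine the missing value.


Row 1 contains symbols [0, 1, 2] — missing [3].
Column 2 contains symbols [0, 1, 2] — missing [3].
The missing symbol must appear in both missing sets; intersection = [3].
Therefore the hidden value is 3.

Missing value = 3.


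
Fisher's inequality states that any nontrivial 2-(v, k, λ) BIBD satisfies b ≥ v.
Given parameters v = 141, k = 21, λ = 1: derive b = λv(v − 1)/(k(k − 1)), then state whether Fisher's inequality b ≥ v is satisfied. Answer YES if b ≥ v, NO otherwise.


r = λ(v − 1)/(k − 1) = 1·140/20 = 7.
b = vr/k = 141·7/21 = 47.
Fisher's inequality: b ≥ v ⇔ 47 ≥ 141? NO.

NO


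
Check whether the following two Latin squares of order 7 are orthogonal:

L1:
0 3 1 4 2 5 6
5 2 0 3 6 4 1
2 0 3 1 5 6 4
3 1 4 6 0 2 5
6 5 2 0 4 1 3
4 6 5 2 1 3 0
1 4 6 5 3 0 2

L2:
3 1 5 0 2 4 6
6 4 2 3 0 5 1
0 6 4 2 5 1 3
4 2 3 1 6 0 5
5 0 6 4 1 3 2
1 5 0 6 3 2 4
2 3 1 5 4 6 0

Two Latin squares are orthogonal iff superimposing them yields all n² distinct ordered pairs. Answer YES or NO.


Form the n² = 49 superimposed pairs (L1[i][j], L2[i][j]), row by row (rows and columns indexed from 0):
row 0: (0,3) (3,1) (1,5) (4,0) (2,2) (5,4) (6,6)
row 1: (5,6) (2,4) (0,2) (3,3) (6,0) (4,5) (1,1)
row 2: (2,0) (0,6) (3,4) (1,2) (5,5) (6,1) (4,3)
row 3: (3,4) (1,2) (4,3) (6,1) (0,6) (2,0) (5,5)
row 4: (6,5) (5,0) (2,6) (0,4) (4,1) (1,3) (3,2)
row 5: (4,1) (6,5) (5,0) (2,6) (1,3) (3,2) (0,4)
row 6: (1,2) (4,3) (6,1) (5,5) (3,4) (0,6) (2,0)
Orthogonality requires all 49 pairs distinct.
But the pair (3,4) repeats: cell (2,2) has L1 = 3, L2 = 4, and cell (3,0) has L1 = 3, L2 = 4.
A repeated pair means some other pair never occurs (only 28 distinct pairs out of 49), so the squares are not orthogonal.
Conclusion: NO.

NO


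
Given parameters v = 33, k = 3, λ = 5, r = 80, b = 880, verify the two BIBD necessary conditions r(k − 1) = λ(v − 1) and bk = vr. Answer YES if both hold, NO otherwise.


Condition (i): r(k − 1) = 80·2 = 160; λ(v − 1) = 5·32 = 160. Match? YES.
Condition (ii): bk = 880·3 = 2640; vr = 33·80 = 2640. Match? YES.
Both conditions hold? YES.

YES


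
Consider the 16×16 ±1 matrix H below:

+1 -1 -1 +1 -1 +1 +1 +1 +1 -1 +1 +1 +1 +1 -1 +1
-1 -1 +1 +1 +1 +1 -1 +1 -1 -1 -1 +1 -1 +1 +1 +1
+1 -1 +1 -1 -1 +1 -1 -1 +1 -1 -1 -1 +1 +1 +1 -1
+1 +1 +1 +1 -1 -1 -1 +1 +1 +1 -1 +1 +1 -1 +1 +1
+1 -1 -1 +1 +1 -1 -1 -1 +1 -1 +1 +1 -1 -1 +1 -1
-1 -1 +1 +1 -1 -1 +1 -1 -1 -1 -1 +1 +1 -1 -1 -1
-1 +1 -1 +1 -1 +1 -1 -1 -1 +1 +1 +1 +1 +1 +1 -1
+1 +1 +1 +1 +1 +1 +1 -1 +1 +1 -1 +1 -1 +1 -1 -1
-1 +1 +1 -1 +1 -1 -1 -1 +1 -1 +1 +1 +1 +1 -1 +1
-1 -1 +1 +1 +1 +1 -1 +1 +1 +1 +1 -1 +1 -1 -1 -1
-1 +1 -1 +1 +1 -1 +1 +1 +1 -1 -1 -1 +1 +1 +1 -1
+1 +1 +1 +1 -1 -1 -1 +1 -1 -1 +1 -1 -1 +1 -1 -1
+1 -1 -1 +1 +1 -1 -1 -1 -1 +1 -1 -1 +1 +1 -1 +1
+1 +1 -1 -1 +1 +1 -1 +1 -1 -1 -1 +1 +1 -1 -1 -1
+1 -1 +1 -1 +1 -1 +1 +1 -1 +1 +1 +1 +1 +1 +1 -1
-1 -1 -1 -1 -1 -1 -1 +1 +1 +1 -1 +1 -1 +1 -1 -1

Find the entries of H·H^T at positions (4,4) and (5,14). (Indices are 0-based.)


Row 4 of H: [1, -1, -1, 1, 1, -1, -1, -1, 1, -1, 1, 1, -1, -1, 1, -1].
Row 5 of H: [-1, -1, 1, 1, -1, -1, 1, -1, -1, -1, -1, 1, 1, -1, -1, -1].
Row 14 of H: [1, -1, 1, -1, 1, -1, 1, 1, -1, 1, 1, 1, 1, 1, 1, -1].
(H·H^T)[4][4] = Σ_j H[4][j]·H[4][j] = (1)² + (-1)² + (-1)² + (1)² + (1)² + (-1)² + (-1)² + (-1)² + (1)² + (-1)² + (1)² + (1)² + (-1)² + (-1)² + (1)² + (-1)² = 1 + 1 + 1 + 1 + 1 + 1 + 1 + 1 + 1 + 1 + 1 + 1 + 1 + 1 + 1 + 1 = 16.
(H·H^T)[5][14] = Σ_j H[5][j]·H[14][j] = (-1)·(1) + (-1)·(-1) + (1)·(1) + (1)·(-1) + (-1)·(1) + (-1)·(-1) + (1)·(1) + (-1)·(1) + (-1)·(-1) + (-1)·(1) + (-1)·(1) + (1)·(1) + (1)·(1) + (-1)·(1) + (-1)·(1) + (-1)·(-1) = -1 + 1 + 1 + -1 + -1 + 1 + 1 + -1 + 1 + -1 + -1 + 1 + 1 + -1 + -1 + 1 = 0.
So rows 5 and 14 are orthogonal; the diagonal entry equals n = 16.

(4,4) entry = 16; (5,14) entry = 0.


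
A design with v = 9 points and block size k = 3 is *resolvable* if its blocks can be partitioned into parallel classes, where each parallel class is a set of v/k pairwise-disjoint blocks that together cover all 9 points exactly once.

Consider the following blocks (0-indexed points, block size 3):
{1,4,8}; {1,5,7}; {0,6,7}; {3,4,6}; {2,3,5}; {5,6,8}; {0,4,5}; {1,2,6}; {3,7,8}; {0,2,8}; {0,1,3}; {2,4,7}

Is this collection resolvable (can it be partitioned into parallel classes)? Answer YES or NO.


v = 9, block size k = 3, number of blocks = 12.
For resolvability, blocks must partition into parallel classes of size v/k = 3.
Total blocks must therefore be a multiple of 3: 12 = 3·4 + 0 ⇒ divisible ✓.
Greedy packing gives 4 candidate class(es). Each should be a full parallel class (size 3, covers all 9 points).
  Class 1 (3 blocks): {1,4,8}; {0,6,7}; {2,3,5}. Points covered: [0, 1, 2, 3, 4, 5, 6, 7, 8].
  Class 2 (3 blocks): {1,5,7}; {3,4,6}; {0,2,8}. Points covered: [0, 1, 2, 3, 4, 5, 6, 7, 8].
  Class 3 (3 blocks): {5,6,8}; {0,1,3}; {2,4,7}. Points covered: [0, 1, 2, 3, 4, 5, 6, 7, 8].
  Class 4 (3 blocks): {0,4,5}; {1,2,6}; {3,7,8}. Points covered: [0, 1, 2, 3, 4, 5, 6, 7, 8].
All classes full (size 3)? YES. All classes cover every point? YES.
Resolvable? YES.

YES


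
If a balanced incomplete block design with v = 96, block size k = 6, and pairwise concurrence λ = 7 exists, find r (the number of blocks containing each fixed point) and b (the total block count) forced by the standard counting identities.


Any 2-(v, k, λ) BIBD satisfies two necessary conditions:
  (i)  Each point sits in r blocks, and counting incidences through any fixed point gives r(k − 1) = λ(v − 1), so r = λ(v − 1)/(k − 1).
  (ii) Total incidences bk = vr, so b = vr/k.
Step 1: r = λ(v − 1)/(k − 1) = 7·(96 − 1)/(6 − 1) = 7·95/5 = 665/5 = 133.
Step 2: b = vr/k = 96·133/6 = 12768/6 = 2128.
Check integrality: r = 133 ∈ Z ✓, b = 2128 ∈ Z ✓.
(These identities are necessary conditions: they determine r and b for any design with these parameters, but do not by themselves prove that one exists.)

r = 133, b = 2128.


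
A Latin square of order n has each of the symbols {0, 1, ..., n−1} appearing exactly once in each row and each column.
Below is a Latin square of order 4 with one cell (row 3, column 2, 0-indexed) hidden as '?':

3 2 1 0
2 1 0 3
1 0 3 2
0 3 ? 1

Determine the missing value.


Row 3 contains symbols [0, 1, 3] — missing [2].
Column 2 contains symbols [0, 1, 3] — missing [2].
The missing symbol must appear in both missing sets; intersection = [2].
Therefore the hidden value is 2.

Missing value = 2.


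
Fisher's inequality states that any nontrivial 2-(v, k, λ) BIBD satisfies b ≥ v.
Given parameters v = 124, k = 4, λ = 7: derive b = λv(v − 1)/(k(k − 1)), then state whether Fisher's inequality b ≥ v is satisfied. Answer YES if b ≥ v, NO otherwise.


b = λv(v − 1)/(k(k − 1)) = 7·124·123/(4·3) = 106764/12 = 8897.
Compare with v = 124: b ≥ v, so Fisher's inequality holds.

YES


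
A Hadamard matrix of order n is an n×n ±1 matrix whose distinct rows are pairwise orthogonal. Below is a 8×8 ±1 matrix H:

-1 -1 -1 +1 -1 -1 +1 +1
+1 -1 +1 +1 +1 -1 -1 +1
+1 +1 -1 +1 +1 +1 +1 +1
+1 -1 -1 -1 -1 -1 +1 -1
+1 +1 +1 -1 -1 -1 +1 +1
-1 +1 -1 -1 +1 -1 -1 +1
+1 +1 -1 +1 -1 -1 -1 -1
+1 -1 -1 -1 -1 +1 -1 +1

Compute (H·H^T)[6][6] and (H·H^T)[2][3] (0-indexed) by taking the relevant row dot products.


Row 2 of H: [1, 1, -1, 1, 1, 1, 1, 1].
Row 3 of H: [1, -1, -1, -1, -1, -1, 1, -1].
Row 6 of H: [1, 1, -1, 1, -1, -1, -1, -1].
(H·H^T)[6][6] = Σ_j H[6][j]·H[6][j] = (1)² + (1)² + (-1)² + (1)² + (-1)² + (-1)² + (-1)² + (-1)² = 1 + 1 + 1 + 1 + 1 + 1 + 1 + 1 = 8.
(H·H^T)[2][3] = Σ_j H[2][j]·H[3][j] = (1)·(1) + (1)·(-1) + (-1)·(-1) + (1)·(-1) + (1)·(-1) + (1)·(-1) + (1)·(1) + (1)·(-1) = 1 + -1 + 1 + -1 + -1 + -1 + 1 + -1 = -2.
Rows 2 and 3 are not orthogonal (dot product = -2 ≠ 0), so H is not a Hadamard matrix.

(6,6) entry = 8; (2,3) entry = -2.


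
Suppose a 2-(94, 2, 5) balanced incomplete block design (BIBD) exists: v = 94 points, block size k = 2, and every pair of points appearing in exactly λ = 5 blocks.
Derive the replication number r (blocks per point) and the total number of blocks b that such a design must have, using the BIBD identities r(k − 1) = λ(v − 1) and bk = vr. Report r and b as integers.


Any 2-(v, k, λ) BIBD satisfies two necessary conditions:
  (i)  Each point sits in r blocks, and counting incidences through any fixed point gives r(k − 1) = λ(v − 1), so r = λ(v − 1)/(k − 1).
  (ii) Total incidences bk = vr, so b = vr/k.
Step 1: r = λ(v − 1)/(k − 1) = 5·(94 − 1)/(2 − 1) = 5·93/1 = 465/1 = 465.
Step 2: b = vr/k = 94·465/2 = 43710/2 = 21855.
Check integrality: r = 465 ∈ Z ✓, b = 21855 ∈ Z ✓.
(These identities are necessary conditions: they determine r and b for any design with these parameters, but do not by themselves prove that one exists.)

r = 465, b = 21855.


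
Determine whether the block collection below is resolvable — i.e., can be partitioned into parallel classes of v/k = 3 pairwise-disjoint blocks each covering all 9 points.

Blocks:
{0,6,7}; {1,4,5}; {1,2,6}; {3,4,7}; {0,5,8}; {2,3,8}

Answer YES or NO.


v = 9, block size k = 3, number of blocks = 6.
For resolvability, blocks must partition into parallel classes of size v/k = 3.
Total blocks must therefore be a multiple of 3: 6 = 3·2 + 0 ⇒ divisible ✓.
Greedy packing gives 2 candidate class(es). Each should be a full parallel class (size 3, covers all 9 points).
  Class 1 (3 blocks): {0,6,7}; {1,4,5}; {2,3,8}. Points covered: [0, 1, 2, 3, 4, 5, 6, 7, 8].
  Class 2 (3 blocks): {1,2,6}; {3,4,7}; {0,5,8}. Points covered: [0, 1, 2, 3, 4, 5, 6, 7, 8].
All classes full (size 3)? YES. All classes cover every point? YES.
Resolvable? YES.

YES
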